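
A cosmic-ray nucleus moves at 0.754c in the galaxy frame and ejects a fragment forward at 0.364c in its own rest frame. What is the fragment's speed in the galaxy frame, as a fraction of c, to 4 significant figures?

Compose boost 2: (0.364 + 0.754)/(1 + 0.364×0.754) = 1.118/1.27446 = 0.8772

u ≈ 0.8772c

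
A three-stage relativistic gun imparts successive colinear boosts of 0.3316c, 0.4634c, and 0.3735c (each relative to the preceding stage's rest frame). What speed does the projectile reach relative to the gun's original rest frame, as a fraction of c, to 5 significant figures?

u ≈ 0.84510c

Compose boost 2: (0.4634 + 0.3316)/(1 + 0.4634×0.3316) = 0.79500/1.153663 = 0.6891091
Compose boost 3: (0.3735 + 0.6891091)/(1 + 0.3735×0.6891091) = 1.062609/1.257382 = 0.84510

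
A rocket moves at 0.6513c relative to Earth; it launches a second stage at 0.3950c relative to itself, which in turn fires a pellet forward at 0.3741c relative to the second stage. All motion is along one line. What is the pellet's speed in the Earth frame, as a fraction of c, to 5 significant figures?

Compose boost 2: (0.3950 + 0.6513)/(1 + 0.3950×0.6513) = 1.0463/1.257264 = 0.8322042
Compose boost 3: (0.3741 + 0.8322042)/(1 + 0.3741×0.8322042) = 1.206304/1.311328 = 0.91991

u ≈ 0.91991c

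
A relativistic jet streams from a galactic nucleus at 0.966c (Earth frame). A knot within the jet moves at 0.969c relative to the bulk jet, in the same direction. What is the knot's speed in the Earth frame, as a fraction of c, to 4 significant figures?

Relativistic velocity addition: u = (u' + v)/(1 + u'v/c²)
= (0.969 + 0.966)/(1 + 0.969×0.966) = 1.935/1.93605 = 0.9995

u ≈ 0.9995c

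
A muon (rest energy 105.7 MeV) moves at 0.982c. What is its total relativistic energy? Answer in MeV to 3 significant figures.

E ≈ 560 MeV

γ = 1/√(1 − 0.982²) = 5.2943
E = γm₀c² = 5.2943 × 105.7 MeV = 560 MeV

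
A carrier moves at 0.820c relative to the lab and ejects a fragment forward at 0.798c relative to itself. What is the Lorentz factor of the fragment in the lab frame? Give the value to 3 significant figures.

γ ≈ 4.80

u_lab = (0.798 + 0.820)/(1 + 0.798×0.820) = 1.618/1.65436 = 0.978022
γ = 1/√(1 − 0.978022²) = 4.80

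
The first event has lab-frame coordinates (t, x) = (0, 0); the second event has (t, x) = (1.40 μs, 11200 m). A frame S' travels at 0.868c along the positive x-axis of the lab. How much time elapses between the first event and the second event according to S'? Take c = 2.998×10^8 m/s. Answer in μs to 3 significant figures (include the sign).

γ = 1/√(1 − 0.868²) = 2.0138
Δt' = γ(Δt − vΔx/c²) = 2.0138 × (1.40 μs − 0.868×11200 m / (2.998×10^8 m/s))
= 2.0138 × (-31.027 μs) = -62.5 μs

Δt' ≈ -62.5 μs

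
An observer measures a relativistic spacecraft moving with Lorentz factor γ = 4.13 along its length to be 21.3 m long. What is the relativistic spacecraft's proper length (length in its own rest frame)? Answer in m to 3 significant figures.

γ = 4.13 (given)
L₀ = γL = 4.13 × 21.3 = 88.0 m

L₀ ≈ 88.0 m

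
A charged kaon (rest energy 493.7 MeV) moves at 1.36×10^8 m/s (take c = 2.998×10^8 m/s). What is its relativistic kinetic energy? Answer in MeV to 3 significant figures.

K ≈ 60.3 MeV

β = v/c = 1.36×10^8 / 2.998×10^8 = 0.45364
γ = 1/√(1 − 0.45364²) = 1.1221
K = (γ − 1)m₀c² = (1.1221 − 1) × 493.7 MeV = 0.12210 × 493.7 MeV = 60.3 MeV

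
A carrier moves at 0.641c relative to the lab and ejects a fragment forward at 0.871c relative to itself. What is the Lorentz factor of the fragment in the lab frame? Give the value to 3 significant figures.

u_lab = (0.871 + 0.641)/(1 + 0.871×0.641) = 1.512/1.55831 = 0.970281
γ = 1/√(1 − 0.970281²) = 4.13

γ ≈ 4.13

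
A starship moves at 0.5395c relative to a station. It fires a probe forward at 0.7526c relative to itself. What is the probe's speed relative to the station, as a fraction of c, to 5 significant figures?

u ≈ 0.91897c

Relativistic velocity addition: u = (u' + v)/(1 + u'v/c²)
= (0.7526 + 0.5395)/(1 + 0.7526×0.5395) = 1.2921/1.406028 = 0.91897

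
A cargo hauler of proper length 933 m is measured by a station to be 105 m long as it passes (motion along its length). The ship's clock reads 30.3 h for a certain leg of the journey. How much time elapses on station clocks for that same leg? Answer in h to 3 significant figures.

Δt ≈ 269 h

Length contraction ⇒ γ = L₀/L = 933/105 = 8.8857
Time dilation: Δt = γτ₀ = 8.8857 × 30.3 h = 269 h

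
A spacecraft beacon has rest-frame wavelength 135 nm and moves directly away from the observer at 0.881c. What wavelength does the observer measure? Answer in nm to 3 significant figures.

λ_obs ≈ 537 nm

Relativistic Doppler: λ_obs = λ_src √((1+β)/(1−β))
= 135 × √(1.8810/0.11900) = 135 × 3.9758 = 537 nm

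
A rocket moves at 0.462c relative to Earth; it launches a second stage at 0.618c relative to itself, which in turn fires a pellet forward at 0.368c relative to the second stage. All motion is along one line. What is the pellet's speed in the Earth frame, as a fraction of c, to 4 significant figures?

Compose boost 2: (0.618 + 0.462)/(1 + 0.618×0.462) = 1.080/1.28552 = 0.840130
Compose boost 3: (0.368 + 0.840130)/(1 + 0.368×0.840130) = 1.20813/1.30917 = 0.9228

u ≈ 0.9228c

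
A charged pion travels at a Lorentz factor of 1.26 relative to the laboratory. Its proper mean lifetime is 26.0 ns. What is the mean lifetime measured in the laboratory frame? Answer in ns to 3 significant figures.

γ = 1.26 (given)
Time dilation: Δt = γτ₀ = 1.26 × 26.0 ns = 32.8 ns

Δt ≈ 32.8 ns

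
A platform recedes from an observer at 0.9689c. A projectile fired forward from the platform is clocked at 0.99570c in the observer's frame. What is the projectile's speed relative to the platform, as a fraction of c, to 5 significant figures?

u' ≈ 0.75993c

Inverse velocity addition: u' = (u − v)/(1 − uv/c²)
= (0.99570 − 0.9689)/(1 − 0.99570×0.9689) = 0.026800/0.03526627 = 0.75993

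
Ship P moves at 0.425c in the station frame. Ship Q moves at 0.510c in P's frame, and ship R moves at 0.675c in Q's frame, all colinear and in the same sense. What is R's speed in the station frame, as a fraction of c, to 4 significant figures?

u ≈ 0.9504c

Compose boost 2: (0.510 + 0.425)/(1 + 0.510×0.425) = 0.9350/1.21675 = 0.768441
Compose boost 3: (0.675 + 0.768441)/(1 + 0.675×0.768441) = 1.44344/1.51870 = 0.9504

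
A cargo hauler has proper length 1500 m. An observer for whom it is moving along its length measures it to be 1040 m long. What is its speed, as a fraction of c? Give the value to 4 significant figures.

β ≈ 0.7206

γ = L₀/L = 1500/1040 = 1.44231
β = √(1 − 1/γ²) = 0.7206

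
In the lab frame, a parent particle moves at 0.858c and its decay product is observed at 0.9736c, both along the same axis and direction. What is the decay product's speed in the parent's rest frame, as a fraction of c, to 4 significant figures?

Inverse velocity addition: u' = (u − v)/(1 − uv/c²)
= (0.9736 − 0.858)/(1 − 0.9736×0.858) = 0.1156/0.164651 = 0.7021

u' ≈ 0.7021c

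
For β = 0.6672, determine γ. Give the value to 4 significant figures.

γ = 1/√(1 − β²) = 1/√(1 − 0.6672²) = 1/√(0.554844) = 1.343

γ ≈ 1.343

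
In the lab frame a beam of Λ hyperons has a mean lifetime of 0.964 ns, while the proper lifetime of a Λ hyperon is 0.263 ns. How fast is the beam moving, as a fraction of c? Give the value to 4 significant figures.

γ = Δt/τ₀ = 0.964/0.263 = 3.66540
β = √(1 − 1/γ²) = √(1 − 1/3.66540²) = 0.9621

β ≈ 0.9621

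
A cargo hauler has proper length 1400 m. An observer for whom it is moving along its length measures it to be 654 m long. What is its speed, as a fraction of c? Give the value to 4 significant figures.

β ≈ 0.8842

γ = L₀/L = 1400/654 = 2.14067
β = √(1 − 1/γ²) = 0.8842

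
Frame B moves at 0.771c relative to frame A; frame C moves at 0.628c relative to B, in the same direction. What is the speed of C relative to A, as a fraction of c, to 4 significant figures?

u ≈ 0.9426c

Compose boost 2: (0.628 + 0.771)/(1 + 0.628×0.771) = 1.399/1.48419 = 0.9426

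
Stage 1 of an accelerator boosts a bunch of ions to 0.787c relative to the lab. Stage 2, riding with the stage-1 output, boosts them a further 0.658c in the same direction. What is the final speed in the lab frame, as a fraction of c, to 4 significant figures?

Compose boost 2: (0.658 + 0.787)/(1 + 0.658×0.787) = 1.445/1.51785 = 0.9520

u ≈ 0.9520c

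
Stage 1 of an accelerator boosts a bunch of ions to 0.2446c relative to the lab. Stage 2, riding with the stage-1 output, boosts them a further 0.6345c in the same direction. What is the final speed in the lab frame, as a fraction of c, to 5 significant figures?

u ≈ 0.76099c

Compose boost 2: (0.6345 + 0.2446)/(1 + 0.6345×0.2446) = 0.87910/1.155199 = 0.76099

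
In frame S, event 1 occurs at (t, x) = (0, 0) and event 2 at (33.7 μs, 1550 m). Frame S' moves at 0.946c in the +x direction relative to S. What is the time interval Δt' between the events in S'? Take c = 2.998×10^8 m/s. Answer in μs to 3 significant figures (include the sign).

γ = 1/√(1 − 0.946²) = 3.0848
Δt' = γ(Δt − vΔx/c²) = 3.0848 × (33.7 μs − 0.946×1550 m / (2.998×10^8 m/s))
= 3.0848 × (28.809 μs) = 88.9 μs

Δt' ≈ 88.9 μs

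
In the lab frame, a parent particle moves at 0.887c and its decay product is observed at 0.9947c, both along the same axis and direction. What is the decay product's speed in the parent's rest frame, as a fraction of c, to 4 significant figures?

Inverse velocity addition: u' = (u − v)/(1 − uv/c²)
= (0.9947 − 0.887)/(1 − 0.9947×0.887) = 0.1077/0.117701 = 0.9150

u' ≈ 0.9150c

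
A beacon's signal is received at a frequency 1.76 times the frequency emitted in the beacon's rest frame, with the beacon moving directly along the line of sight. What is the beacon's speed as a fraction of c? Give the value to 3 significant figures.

β ≈ 0.512

f_obs/f_src = √((1+β)/(1−β)) = 1.76  ⇒  (1+β)/(1−β) = 3.0976
β = |1 − D²|/(1 + D²) = |1 − 3.0976|/(1 + 3.0976) = 0.512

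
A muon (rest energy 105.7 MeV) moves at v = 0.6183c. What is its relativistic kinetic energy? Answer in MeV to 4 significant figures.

γ = 1/√(1 − 0.6183²) = 1.27236
K = (γ − 1)m₀c² = (1.27236 − 1) × 105.7 MeV = 0.272358 × 105.7 MeV = 28.79 MeV

K ≈ 28.79 MeV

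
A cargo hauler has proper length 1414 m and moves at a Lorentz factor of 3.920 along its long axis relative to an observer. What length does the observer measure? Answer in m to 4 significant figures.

L ≈ 360.7 m

γ = 3.920 (given)
Length contraction: L = L₀/γ = 1414/3.920 = 360.7 m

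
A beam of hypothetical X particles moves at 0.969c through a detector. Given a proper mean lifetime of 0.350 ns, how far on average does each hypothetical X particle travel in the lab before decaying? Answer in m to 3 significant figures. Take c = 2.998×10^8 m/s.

γ = 1/√(1 − 0.969²) = 4.0476
Dilated lifetime: Δt = γτ₀ = 4.0476 × 0.350 ns = 1.4167 ns
d = vΔt = 0.969c × 1.4167 ns = 2.9051×10^8 m/s × 1.4167×10^-9 s = 0.412 m

d ≈ 0.412 m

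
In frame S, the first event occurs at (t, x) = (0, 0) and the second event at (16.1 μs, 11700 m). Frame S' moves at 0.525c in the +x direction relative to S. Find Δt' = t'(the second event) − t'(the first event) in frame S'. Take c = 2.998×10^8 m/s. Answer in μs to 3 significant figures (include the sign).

Δt' ≈ -5.16 μs

γ = 1/√(1 − 0.525²) = 1.1749
Δt' = γ(Δt − vΔx/c²) = 1.1749 × (16.1 μs − 0.525×11700 m / (2.998×10^8 m/s))
= 1.1749 × (-4.3887 μs) = -5.16 μs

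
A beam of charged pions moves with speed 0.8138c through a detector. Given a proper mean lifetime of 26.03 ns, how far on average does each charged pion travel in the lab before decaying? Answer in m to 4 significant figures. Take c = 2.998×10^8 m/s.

γ = 1/√(1 − 0.8138²) = 1.72074
Dilated lifetime: Δt = γτ₀ = 1.72074 × 26.03 ns = 44.7909 ns
d = vΔt = 0.8138c × 44.7909 ns = 2.43977×10^8 m/s × 4.47909×10^-8 s = 10.93 m

d ≈ 10.93 m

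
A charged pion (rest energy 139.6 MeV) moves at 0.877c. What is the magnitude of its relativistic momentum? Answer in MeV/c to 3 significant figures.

γ = 1/√(1 − 0.877²) = 2.0812
p = γβm₀c = 2.0812 × 0.877 × 139.6 MeV/c = 255 MeV/c

p ≈ 255 MeV/c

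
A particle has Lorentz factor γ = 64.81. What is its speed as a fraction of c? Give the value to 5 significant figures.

β ≈ 0.99988

β = √(1 − 1/γ²) = √(1 − 1/64.81²) = √(0.9997619) = 0.99988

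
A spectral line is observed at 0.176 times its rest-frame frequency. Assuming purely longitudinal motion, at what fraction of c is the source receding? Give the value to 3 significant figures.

β ≈ 0.940

f_obs/f_src = √((1−β)/(1+β)) = 0.176  ⇒  (1−β)/(1+β) = 0.030976
β = |1 − D²|/(1 + D²) = |1 − 0.030976|/(1 + 0.030976) = 0.940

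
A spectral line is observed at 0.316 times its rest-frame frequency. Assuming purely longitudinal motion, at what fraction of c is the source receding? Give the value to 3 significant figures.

β ≈ 0.818

f_obs/f_src = √((1−β)/(1+β)) = 0.316  ⇒  (1−β)/(1+β) = 0.099856
β = |1 − D²|/(1 + D²) = |1 − 0.099856|/(1 + 0.099856) = 0.818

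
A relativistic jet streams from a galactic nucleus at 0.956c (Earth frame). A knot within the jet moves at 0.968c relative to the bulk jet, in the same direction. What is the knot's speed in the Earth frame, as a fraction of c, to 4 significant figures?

u ≈ 0.9993c

Relativistic velocity addition: u = (u' + v)/(1 + u'v/c²)
= (0.968 + 0.956)/(1 + 0.968×0.956) = 1.924/1.92541 = 0.9993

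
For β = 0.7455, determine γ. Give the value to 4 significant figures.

γ ≈ 1.500

γ = 1/√(1 − β²) = 1/√(1 − 0.7455²) = 1/√(0.444230) = 1.500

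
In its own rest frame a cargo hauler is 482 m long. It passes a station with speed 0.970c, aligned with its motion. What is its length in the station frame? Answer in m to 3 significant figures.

γ = 1/√(1 − 0.970²) = 4.1135
Length contraction: L = L₀/γ = 482/4.1135 = 117 m

L ≈ 117 m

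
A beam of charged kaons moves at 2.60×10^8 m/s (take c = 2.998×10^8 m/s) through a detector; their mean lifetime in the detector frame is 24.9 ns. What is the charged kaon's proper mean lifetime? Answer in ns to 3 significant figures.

τ₀ ≈ 12.4 ns

β = v/c = 2.60×10^8 / 2.998×10^8 = 0.86724
γ = 1/√(1 − 0.86724²) = 2.0085
Proper time: τ₀ = Δt/γ = 24.9/2.0085 = 12.4 ns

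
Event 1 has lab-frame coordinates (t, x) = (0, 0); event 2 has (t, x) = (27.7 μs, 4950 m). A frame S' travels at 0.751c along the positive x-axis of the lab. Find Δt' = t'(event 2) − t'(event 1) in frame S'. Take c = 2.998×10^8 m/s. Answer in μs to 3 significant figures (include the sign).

Δt' ≈ 23.2 μs

γ = 1/√(1 − 0.751²) = 1.5145
Δt' = γ(Δt − vΔx/c²) = 1.5145 × (27.7 μs − 0.751×4950 m / (2.998×10^8 m/s))
= 1.5145 × (15.300 μs) = 23.2 μs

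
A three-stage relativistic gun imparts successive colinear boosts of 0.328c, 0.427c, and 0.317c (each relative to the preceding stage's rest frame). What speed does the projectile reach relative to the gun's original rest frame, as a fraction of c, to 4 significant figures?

u ≈ 0.8093c

Compose boost 2: (0.427 + 0.328)/(1 + 0.427×0.328) = 0.7550/1.14006 = 0.662248
Compose boost 3: (0.317 + 0.662248)/(1 + 0.317×0.662248) = 0.979248/1.20993 = 0.8093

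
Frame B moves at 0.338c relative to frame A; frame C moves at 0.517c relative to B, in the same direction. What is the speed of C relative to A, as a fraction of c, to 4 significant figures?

u ≈ 0.7278c

Compose boost 2: (0.517 + 0.338)/(1 + 0.517×0.338) = 0.8550/1.17475 = 0.7278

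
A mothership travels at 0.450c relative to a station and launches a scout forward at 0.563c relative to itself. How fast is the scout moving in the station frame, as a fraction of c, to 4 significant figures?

Compose boost 2: (0.563 + 0.450)/(1 + 0.563×0.450) = 1.013/1.25335 = 0.8082

u ≈ 0.8082c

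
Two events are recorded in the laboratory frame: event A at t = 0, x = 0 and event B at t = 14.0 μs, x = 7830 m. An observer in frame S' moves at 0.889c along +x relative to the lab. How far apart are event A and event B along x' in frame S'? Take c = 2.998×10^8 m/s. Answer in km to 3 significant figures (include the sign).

Δx' ≈ 8.95 km

γ = 1/√(1 − 0.889²) = 2.1838
Δx' = γ(Δx − vΔt) = 2.1838 × (7830 m − 0.889×(2.998×10^8 m/s)×14.0×10^-6 s)
= 2.1838 × (4098.7 m) = 8.95 km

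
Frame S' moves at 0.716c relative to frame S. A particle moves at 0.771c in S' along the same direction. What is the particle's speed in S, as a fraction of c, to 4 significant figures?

Relativistic velocity addition: u = (u' + v)/(1 + u'v/c²)
= (0.771 + 0.716)/(1 + 0.771×0.716) = 1.487/1.55204 = 0.9581

u ≈ 0.9581c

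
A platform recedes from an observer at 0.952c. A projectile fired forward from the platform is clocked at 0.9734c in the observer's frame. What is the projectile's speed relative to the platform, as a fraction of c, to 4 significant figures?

u' ≈ 0.2919c

Inverse velocity addition: u' = (u − v)/(1 − uv/c²)
= (0.9734 − 0.952)/(1 − 0.9734×0.952) = 0.02140/0.0733232 = 0.2919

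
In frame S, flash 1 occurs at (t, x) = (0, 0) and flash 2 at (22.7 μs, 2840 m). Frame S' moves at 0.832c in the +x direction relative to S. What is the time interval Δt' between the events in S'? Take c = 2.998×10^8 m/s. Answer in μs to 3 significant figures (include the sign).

Δt' ≈ 26.7 μs

γ = 1/√(1 − 0.832²) = 1.8025
Δt' = γ(Δt − vΔx/c²) = 1.8025 × (22.7 μs − 0.832×2840 m / (2.998×10^8 m/s))
= 1.8025 × (14.818 μs) = 26.7 μs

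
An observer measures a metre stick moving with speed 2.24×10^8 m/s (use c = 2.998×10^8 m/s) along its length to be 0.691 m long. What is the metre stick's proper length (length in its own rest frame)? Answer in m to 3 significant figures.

β = v/c = 2.24×10^8 / 2.998×10^8 = 0.74716
γ = 1/√(1 − 0.74716²) = 1.5046
L₀ = γL = 1.5046 × 0.691 = 1.04 m

L₀ ≈ 1.04 m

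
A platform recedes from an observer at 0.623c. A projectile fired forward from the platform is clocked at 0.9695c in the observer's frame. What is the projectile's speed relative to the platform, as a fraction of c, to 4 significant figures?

Inverse velocity addition: u' = (u − v)/(1 − uv/c²)
= (0.9695 − 0.623)/(1 − 0.9695×0.623) = 0.3465/0.396002 = 0.8750

u' ≈ 0.8750c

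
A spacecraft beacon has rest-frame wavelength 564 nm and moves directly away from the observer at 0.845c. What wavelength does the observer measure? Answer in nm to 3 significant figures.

Relativistic Doppler: λ_obs = λ_src √((1+β)/(1−β))
= 564 × √(1.8450/0.15500) = 564 × 3.4501 = 1950 nm

λ_obs ≈ 1950 nm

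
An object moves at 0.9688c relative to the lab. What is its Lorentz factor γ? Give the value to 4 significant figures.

γ = 1/√(1 − β²) = 1/√(1 − 0.9688²) = 1/√(0.0614266) = 4.035

γ ≈ 4.035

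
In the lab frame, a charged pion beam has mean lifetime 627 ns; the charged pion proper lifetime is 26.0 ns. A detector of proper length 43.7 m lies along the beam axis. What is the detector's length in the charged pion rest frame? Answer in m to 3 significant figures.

L ≈ 1.81 m

Time dilation ⇒ γ = Δt/τ₀ = 627/26.0 = 24.115
Length contraction: L = L₀/γ = 43.7/24.115 = 1.81 m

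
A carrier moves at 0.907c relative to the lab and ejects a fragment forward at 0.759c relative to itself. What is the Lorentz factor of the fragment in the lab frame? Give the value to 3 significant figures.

γ ≈ 6.16

u_lab = (0.759 + 0.907)/(1 + 0.759×0.907) = 1.666/1.68841 = 0.986725
γ = 1/√(1 − 0.986725²) = 6.16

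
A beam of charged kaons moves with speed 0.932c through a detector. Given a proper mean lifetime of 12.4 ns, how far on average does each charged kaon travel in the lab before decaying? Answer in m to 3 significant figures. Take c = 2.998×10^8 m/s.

d ≈ 9.56 m

γ = 1/√(1 − 0.932²) = 2.7589
Dilated lifetime: Δt = γτ₀ = 2.7589 × 12.4 ns = 34.211 ns
d = vΔt = 0.932c × 34.211 ns = 2.7941×10^8 m/s × 3.4211×10^-8 s = 9.56 m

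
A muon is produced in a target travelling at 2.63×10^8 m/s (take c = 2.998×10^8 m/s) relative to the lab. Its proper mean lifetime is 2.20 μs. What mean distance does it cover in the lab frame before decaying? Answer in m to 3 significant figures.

d ≈ 1210 m

β = v/c = 2.63×10^8 / 2.998×10^8 = 0.87725
γ = 1/√(1 − 0.87725²) = 2.0832
Dilated lifetime: Δt = γτ₀ = 2.0832 × 2.20 μs = 4.5830 μs
d = vΔt = 0.87725c × 4.5830 μs = 2.6300×10^8 m/s × 4.5830×10^-6 s = 1210 m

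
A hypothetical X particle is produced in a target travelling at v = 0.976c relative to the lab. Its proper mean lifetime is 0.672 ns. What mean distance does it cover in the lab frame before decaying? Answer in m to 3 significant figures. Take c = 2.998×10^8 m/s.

d ≈ 0.903 m

γ = 1/√(1 − 0.976²) = 4.5920
Dilated lifetime: Δt = γτ₀ = 4.5920 × 0.672 ns = 3.0858 ns
d = vΔt = 0.976c × 3.0858 ns = 2.9260×10^8 m/s × 3.0858×10^-9 s = 0.903 m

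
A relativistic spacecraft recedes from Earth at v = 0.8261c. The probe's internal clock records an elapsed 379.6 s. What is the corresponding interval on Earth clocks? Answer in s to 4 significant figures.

γ = 1/√(1 − 0.8261²) = 1.77455
Time dilation: Δt = γτ₀ = 1.77455 × 379.6 s = 673.6 s

Δt ≈ 673.6 s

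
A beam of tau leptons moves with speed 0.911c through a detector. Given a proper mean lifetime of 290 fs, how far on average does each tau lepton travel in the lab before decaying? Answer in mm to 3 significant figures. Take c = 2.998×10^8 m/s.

d ≈ 0.192 mm

γ = 1/√(1 − 0.911²) = 2.4248
Dilated lifetime: Δt = γτ₀ = 2.4248 × 290 fs = 703.19 fs
d = vΔt = 0.911c × 703.19 fs = 2.7312×10^8 m/s × 7.0319×10^-13 s = 0.192 mm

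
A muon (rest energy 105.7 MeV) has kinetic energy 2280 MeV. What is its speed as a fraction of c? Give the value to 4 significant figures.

γ = 1 + K/(m₀c²) = 1 + 2280/105.7 = 22.5705
β = √(1 − 1/γ²) = 0.9990

β ≈ 0.9990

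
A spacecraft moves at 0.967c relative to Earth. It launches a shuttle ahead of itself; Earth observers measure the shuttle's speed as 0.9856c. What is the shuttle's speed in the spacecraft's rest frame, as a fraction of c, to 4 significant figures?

Inverse velocity addition: u' = (u − v)/(1 − uv/c²)
= (0.9856 − 0.967)/(1 − 0.9856×0.967) = 0.01860/0.0469248 = 0.3964

u' ≈ 0.3964c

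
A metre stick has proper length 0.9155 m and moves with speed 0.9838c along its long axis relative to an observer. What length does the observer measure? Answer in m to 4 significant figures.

L ≈ 0.1641 m

γ = 1/√(1 − 0.9838²) = 5.57819
Length contraction: L = L₀/γ = 0.9155/5.57819 = 0.1641 m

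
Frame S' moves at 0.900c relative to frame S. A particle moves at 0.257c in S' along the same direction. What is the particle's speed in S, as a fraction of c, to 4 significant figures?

u ≈ 0.9397c

Relativistic velocity addition: u = (u' + v)/(1 + u'v/c²)
= (0.257 + 0.900)/(1 + 0.257×0.900) = 1.157/1.23130 = 0.9397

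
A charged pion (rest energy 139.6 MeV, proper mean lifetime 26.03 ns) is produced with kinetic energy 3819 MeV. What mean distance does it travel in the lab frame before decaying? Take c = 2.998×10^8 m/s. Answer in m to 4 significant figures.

γ = 1 + K/(m₀c²) = 1 + 3819/139.6 = 28.3567
β = √(1 − 1/γ²) = 0.999378
Dilated lifetime: γτ₀ = 28.3567 × 26.03 ns = 738.126 ns
d = βc·γτ₀ = 0.999378 × (2.998×10^8 m/s) × 7.38126×10^-7 s = 221.2 m

d ≈ 221.2 m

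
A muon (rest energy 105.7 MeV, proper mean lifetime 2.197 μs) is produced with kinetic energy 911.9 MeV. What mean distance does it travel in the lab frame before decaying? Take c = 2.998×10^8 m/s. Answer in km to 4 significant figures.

γ = 1 + K/(m₀c²) = 1 + 911.9/105.7 = 9.62725
β = √(1 − 1/γ²) = 0.994591
Dilated lifetime: γτ₀ = 9.62725 × 2.197 μs = 21.1511 μs
d = βc·γτ₀ = 0.994591 × (2.998×10^8 m/s) × 2.11511×10^-5 s = 6.307 km

d ≈ 6.307 km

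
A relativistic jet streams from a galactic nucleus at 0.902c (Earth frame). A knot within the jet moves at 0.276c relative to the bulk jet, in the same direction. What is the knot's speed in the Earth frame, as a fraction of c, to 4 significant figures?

u ≈ 0.9432c

Relativistic velocity addition: u = (u' + v)/(1 + u'v/c²)
= (0.276 + 0.902)/(1 + 0.276×0.902) = 1.178/1.24895 = 0.9432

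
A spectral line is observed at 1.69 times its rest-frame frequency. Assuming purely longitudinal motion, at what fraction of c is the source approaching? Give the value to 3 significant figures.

f_obs/f_src = √((1+β)/(1−β)) = 1.69  ⇒  (1+β)/(1−β) = 2.8561
β = |1 − D²|/(1 + D²) = |1 − 2.8561|/(1 + 2.8561) = 0.481

β ≈ 0.481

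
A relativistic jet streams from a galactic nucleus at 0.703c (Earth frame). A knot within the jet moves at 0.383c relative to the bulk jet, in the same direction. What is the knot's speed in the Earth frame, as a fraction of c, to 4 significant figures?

Relativistic velocity addition: u = (u' + v)/(1 + u'v/c²)
= (0.383 + 0.703)/(1 + 0.383×0.703) = 1.086/1.26925 = 0.8556

u ≈ 0.8556c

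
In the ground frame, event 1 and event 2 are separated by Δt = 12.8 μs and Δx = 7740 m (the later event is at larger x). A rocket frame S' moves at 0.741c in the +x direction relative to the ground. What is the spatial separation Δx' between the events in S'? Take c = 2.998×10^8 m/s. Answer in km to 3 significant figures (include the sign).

Δx' ≈ 7.29 km

γ = 1/√(1 − 0.741²) = 1.4892
Δx' = γ(Δx − vΔt) = 1.4892 × (7740 m − 0.741×(2.998×10^8 m/s)×12.8×10^-6 s)
= 1.4892 × (4896.5 m) = 7.29 km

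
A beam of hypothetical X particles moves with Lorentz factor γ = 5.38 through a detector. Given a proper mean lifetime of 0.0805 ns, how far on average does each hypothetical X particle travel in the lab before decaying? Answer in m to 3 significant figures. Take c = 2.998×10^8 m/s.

β = √(1 − 1/γ²) = √(1 − 1/5.38²) = 0.98257
Dilated lifetime: Δt = γτ₀ = 5.38 × 0.0805 ns = 0.43309 ns
d = vΔt = 0.98257c × 0.43309 ns = 2.9458×10^8 m/s × 4.3309×10^-10 s = 0.128 m

d ≈ 0.128 m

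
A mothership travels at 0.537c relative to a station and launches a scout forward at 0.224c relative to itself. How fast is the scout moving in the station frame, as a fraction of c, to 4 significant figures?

u ≈ 0.6793c

Compose boost 2: (0.224 + 0.537)/(1 + 0.224×0.537) = 0.7610/1.12029 = 0.6793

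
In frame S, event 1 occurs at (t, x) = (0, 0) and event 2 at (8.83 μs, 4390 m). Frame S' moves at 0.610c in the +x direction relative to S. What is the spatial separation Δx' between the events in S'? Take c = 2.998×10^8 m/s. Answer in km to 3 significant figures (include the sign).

γ = 1/√(1 − 0.610²) = 1.2620
Δx' = γ(Δx − vΔt) = 1.2620 × (4390 m − 0.610×(2.998×10^8 m/s)×8.83×10^-6 s)
= 1.2620 × (2775.2 m) = 3.50 km

Δx' ≈ 3.50 km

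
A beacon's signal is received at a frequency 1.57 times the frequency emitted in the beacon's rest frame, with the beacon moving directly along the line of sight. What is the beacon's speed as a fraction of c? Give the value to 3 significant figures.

f_obs/f_src = √((1+β)/(1−β)) = 1.57  ⇒  (1+β)/(1−β) = 2.4649
β = |1 − D²|/(1 + D²) = |1 − 2.4649|/(1 + 2.4649) = 0.423

β ≈ 0.423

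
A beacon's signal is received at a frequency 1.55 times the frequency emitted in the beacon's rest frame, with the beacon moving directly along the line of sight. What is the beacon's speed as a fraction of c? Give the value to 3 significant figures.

β ≈ 0.412

f_obs/f_src = √((1+β)/(1−β)) = 1.55  ⇒  (1+β)/(1−β) = 2.4025
β = |1 − D²|/(1 + D²) = |1 − 2.4025|/(1 + 2.4025) = 0.412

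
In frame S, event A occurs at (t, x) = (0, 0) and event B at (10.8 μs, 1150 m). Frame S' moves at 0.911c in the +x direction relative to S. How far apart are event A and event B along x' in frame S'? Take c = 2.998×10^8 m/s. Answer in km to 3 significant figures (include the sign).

Δx' ≈ -4.36 km

γ = 1/√(1 − 0.911²) = 2.4248
Δx' = γ(Δx − vΔt) = 2.4248 × (1150 m − 0.911×(2.998×10^8 m/s)×10.8×10^-6 s)
= 2.4248 × (-1799.7 m) = -4.36 km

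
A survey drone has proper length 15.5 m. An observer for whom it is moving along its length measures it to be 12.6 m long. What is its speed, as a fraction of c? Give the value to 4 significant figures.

γ = L₀/L = 15.5/12.6 = 1.23016
β = √(1 − 1/γ²) = 0.5824

β ≈ 0.5824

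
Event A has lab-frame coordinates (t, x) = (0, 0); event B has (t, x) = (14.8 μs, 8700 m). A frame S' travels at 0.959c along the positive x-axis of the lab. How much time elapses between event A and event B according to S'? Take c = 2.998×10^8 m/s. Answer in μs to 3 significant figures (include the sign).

γ = 1/√(1 − 0.959²) = 3.5285
Δt' = γ(Δt − vΔx/c²) = 3.5285 × (14.8 μs − 0.959×8700 m / (2.998×10^8 m/s))
= 3.5285 × (-13.030 μs) = -46.0 μs

Δt' ≈ -46.0 μs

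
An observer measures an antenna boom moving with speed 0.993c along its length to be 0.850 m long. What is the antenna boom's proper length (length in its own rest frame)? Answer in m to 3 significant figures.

L₀ ≈ 7.20 m

γ = 1/√(1 − 0.993²) = 8.4664
L₀ = γL = 8.4664 × 0.850 = 7.20 m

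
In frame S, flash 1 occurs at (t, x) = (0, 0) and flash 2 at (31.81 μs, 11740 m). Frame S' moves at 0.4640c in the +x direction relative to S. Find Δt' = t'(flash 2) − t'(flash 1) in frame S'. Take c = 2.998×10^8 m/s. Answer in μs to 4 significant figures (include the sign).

Δt' ≈ 15.40 μs

γ = 1/√(1 − 0.4640²) = 1.12888
Δt' = γ(Δt − vΔx/c²) = 1.12888 × (31.81 μs − 0.4640×11740 m / (2.998×10^8 m/s))
= 1.12888 × (13.6400 μs) = 15.40 μs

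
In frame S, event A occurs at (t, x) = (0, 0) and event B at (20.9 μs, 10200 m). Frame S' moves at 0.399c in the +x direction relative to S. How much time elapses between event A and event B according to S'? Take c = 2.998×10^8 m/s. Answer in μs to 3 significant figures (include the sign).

γ = 1/√(1 − 0.399²) = 1.0906
Δt' = γ(Δt − vΔx/c²) = 1.0906 × (20.9 μs − 0.399×10200 m / (2.998×10^8 m/s))
= 1.0906 × (7.3249 μs) = 7.99 μs

Δt' ≈ 7.99 μs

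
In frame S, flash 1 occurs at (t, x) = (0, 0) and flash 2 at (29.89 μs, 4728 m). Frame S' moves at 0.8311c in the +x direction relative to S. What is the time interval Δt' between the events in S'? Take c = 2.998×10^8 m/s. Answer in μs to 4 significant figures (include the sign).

Δt' ≈ 30.18 μs

γ = 1/√(1 − 0.8311²) = 1.79816
Δt' = γ(Δt − vΔx/c²) = 1.79816 × (29.89 μs − 0.8311×4728 m / (2.998×10^8 m/s))
= 1.79816 × (16.7831 μs) = 30.18 μs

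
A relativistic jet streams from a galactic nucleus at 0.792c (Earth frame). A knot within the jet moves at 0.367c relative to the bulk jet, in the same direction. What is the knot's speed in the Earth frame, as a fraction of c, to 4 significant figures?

Relativistic velocity addition: u = (u' + v)/(1 + u'v/c²)
= (0.367 + 0.792)/(1 + 0.367×0.792) = 1.159/1.29066 = 0.8980

u ≈ 0.8980c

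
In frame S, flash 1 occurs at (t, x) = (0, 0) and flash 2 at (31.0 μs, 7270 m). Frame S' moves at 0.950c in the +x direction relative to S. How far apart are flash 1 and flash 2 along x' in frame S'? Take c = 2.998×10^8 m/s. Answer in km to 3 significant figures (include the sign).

γ = 1/√(1 − 0.950²) = 3.2026
Δx' = γ(Δx − vΔt) = 3.2026 × (7270 m − 0.950×(2.998×10^8 m/s)×31.0×10^-6 s)
= 3.2026 × (-1559.1 m) = -4.99 km

Δx' ≈ -4.99 km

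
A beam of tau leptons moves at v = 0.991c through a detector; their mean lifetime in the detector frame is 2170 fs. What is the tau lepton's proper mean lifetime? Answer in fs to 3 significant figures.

τ₀ ≈ 290 fs

γ = 1/√(1 − 0.991²) = 7.4704
Proper time: τ₀ = Δt/γ = 2170/7.4704 = 290 fs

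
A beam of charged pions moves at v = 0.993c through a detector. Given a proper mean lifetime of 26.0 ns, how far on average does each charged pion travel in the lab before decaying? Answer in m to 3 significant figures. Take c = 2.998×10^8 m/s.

d ≈ 65.5 m

γ = 1/√(1 − 0.993²) = 8.4664
Dilated lifetime: Δt = γτ₀ = 8.4664 × 26.0 ns = 220.13 ns
d = vΔt = 0.993c × 220.13 ns = 2.9770×10^8 m/s × 2.2013×10^-7 s = 65.5 m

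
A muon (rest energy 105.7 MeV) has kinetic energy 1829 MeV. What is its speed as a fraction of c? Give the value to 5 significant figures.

γ = 1 + K/(m₀c²) = 1 + 1829/105.7 = 18.30369
β = √(1 − 1/γ²) = 0.99851

β ≈ 0.99851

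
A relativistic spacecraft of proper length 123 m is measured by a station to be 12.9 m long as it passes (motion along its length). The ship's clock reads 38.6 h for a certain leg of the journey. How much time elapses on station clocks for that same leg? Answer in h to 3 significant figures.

Length contraction ⇒ γ = L₀/L = 123/12.9 = 9.5349
Time dilation: Δt = γτ₀ = 9.5349 × 38.6 h = 368 h

Δt ≈ 368 h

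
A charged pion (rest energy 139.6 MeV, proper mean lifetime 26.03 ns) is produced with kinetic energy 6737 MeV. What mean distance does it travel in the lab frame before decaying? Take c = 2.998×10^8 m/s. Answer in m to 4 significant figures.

d ≈ 384.3 m

γ = 1 + K/(m₀c²) = 1 + 6737/139.6 = 49.2593
β = √(1 − 1/γ²) = 0.999794
Dilated lifetime: γτ₀ = 49.2593 × 26.03 ns = 1282.22 ns
d = βc·γτ₀ = 0.999794 × (2.998×10^8 m/s) × 1.28222×10^-6 s = 384.3 m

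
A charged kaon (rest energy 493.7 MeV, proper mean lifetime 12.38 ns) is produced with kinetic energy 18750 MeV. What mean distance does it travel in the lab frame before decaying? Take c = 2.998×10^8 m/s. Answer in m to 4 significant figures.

γ = 1 + K/(m₀c²) = 1 + 18750/493.7 = 38.9785
β = √(1 − 1/γ²) = 0.999671
Dilated lifetime: γτ₀ = 38.9785 × 12.38 ns = 482.554 ns
d = βc·γτ₀ = 0.999671 × (2.998×10^8 m/s) × 4.82554×10^-7 s = 144.6 m

d ≈ 144.6 m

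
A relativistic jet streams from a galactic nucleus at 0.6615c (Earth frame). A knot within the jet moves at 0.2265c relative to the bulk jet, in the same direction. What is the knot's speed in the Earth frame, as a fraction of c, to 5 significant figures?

u ≈ 0.77229c

Relativistic velocity addition: u = (u' + v)/(1 + u'v/c²)
= (0.2265 + 0.6615)/(1 + 0.2265×0.6615) = 0.88800/1.149830 = 0.77229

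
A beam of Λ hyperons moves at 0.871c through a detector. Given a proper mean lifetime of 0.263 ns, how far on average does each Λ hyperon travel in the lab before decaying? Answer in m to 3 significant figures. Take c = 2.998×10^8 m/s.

d ≈ 0.140 m

γ = 1/√(1 − 0.871²) = 2.0355
Dilated lifetime: Δt = γτ₀ = 2.0355 × 0.263 ns = 0.53533 ns
d = vΔt = 0.871c × 0.53533 ns = 2.6113×10^8 m/s × 5.3533×10^-10 s = 0.140 m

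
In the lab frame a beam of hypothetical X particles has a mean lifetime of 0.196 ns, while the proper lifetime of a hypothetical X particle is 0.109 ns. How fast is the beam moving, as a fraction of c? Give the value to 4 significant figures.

γ = Δt/τ₀ = 0.196/0.109 = 1.79817
β = √(1 − 1/γ²) = √(1 − 1/1.79817²) = 0.8311

β ≈ 0.8311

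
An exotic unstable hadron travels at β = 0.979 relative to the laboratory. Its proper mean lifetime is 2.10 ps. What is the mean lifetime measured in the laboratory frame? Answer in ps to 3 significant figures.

γ = 1/√(1 − 0.979²) = 4.9053
Time dilation: Δt = γτ₀ = 4.9053 × 2.10 ps = 10.3 ps

Δt ≈ 10.3 ps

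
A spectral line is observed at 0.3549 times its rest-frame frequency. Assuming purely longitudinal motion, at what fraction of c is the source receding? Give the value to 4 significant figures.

f_obs/f_src = √((1−β)/(1+β)) = 0.3549  ⇒  (1−β)/(1+β) = 0.125954
β = |1 − D²|/(1 + D²) = |1 − 0.125954|/(1 + 0.125954) = 0.7763

β ≈ 0.7763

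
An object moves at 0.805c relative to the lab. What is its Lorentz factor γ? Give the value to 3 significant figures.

γ ≈ 1.69

γ = 1/√(1 − β²) = 1/√(1 − 0.805²) = 1/√(0.35197) = 1.69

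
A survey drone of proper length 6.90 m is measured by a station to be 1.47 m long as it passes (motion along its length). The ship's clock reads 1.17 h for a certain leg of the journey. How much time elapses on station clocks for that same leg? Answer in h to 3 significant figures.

Length contraction ⇒ γ = L₀/L = 6.90/1.47 = 4.6939
Time dilation: Δt = γτ₀ = 4.6939 × 1.17 h = 5.49 h

Δt ≈ 5.49 h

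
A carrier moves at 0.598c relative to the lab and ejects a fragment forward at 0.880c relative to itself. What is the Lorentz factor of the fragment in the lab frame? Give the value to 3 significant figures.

u_lab = (0.880 + 0.598)/(1 + 0.880×0.598) = 1.478/1.52624 = 0.968393
γ = 1/√(1 − 0.968393²) = 4.01

γ ≈ 4.01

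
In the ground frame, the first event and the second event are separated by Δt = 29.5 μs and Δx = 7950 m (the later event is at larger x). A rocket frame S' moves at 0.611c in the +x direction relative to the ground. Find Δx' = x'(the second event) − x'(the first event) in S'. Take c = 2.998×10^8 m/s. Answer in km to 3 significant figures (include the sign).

Δx' ≈ 3.22 km

γ = 1/√(1 − 0.611²) = 1.2632
Δx' = γ(Δx − vΔt) = 1.2632 × (7950 m − 0.611×(2.998×10^8 m/s)×29.5×10^-6 s)
= 1.2632 × (2546.3 m) = 3.22 km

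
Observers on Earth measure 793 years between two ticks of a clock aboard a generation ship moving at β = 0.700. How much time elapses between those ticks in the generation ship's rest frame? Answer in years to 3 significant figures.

τ₀ ≈ 566 years

γ = 1/√(1 − 0.700²) = 1.4003
Proper time: τ₀ = Δt/γ = 793/1.4003 = 566 years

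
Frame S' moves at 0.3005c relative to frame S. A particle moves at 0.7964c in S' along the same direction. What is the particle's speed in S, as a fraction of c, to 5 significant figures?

u ≈ 0.88508c

Relativistic velocity addition: u = (u' + v)/(1 + u'v/c²)
= (0.7964 + 0.3005)/(1 + 0.7964×0.3005) = 1.0969/1.239318 = 0.88508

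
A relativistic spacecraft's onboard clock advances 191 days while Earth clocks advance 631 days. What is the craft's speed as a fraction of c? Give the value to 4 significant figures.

γ = Δt/τ₀ = 631/191 = 3.30366
β = √(1 − 1/γ²) = √(1 − 1/3.30366²) = 0.9531

β ≈ 0.9531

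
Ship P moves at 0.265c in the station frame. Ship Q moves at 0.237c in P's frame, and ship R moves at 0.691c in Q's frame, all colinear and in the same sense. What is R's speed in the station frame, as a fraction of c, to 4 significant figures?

Compose boost 2: (0.237 + 0.265)/(1 + 0.237×0.265) = 0.5020/1.06280 = 0.472335
Compose boost 3: (0.691 + 0.472335)/(1 + 0.691×0.472335) = 1.16334/1.32638 = 0.8771

u ≈ 0.8771c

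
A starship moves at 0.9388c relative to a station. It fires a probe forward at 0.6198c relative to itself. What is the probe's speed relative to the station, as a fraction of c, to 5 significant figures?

u ≈ 0.98529c

Relativistic velocity addition: u = (u' + v)/(1 + u'v/c²)
= (0.6198 + 0.9388)/(1 + 0.6198×0.9388) = 1.5586/1.581868 = 0.98529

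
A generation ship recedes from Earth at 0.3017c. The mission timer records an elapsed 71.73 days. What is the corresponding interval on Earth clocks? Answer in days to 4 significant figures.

γ = 1/√(1 − 0.3017²) = 1.04887
Time dilation: Δt = γτ₀ = 1.04887 × 71.73 days = 75.24 days

Δt ≈ 75.24 days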